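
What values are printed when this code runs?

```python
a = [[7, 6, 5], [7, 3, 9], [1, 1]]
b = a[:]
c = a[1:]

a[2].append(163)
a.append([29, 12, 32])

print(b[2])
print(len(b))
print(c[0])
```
[1, 1, 163]
3
[7, 3, 9]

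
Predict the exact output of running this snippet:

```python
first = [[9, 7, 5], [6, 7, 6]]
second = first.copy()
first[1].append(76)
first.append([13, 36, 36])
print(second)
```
[[9, 7, 5], [6, 7, 6, 76]]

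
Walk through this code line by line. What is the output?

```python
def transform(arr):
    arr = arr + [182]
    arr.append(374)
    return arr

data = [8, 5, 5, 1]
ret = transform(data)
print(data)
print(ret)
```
[8, 5, 5, 1]
[8, 5, 5, 1, 182, 374]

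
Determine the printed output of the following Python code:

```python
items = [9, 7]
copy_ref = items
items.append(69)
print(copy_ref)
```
[9, 7, 69]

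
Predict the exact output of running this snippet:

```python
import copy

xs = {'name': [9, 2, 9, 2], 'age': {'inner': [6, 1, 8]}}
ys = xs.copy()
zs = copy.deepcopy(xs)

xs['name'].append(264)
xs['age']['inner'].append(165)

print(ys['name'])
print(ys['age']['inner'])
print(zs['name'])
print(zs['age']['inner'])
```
[9, 2, 9, 2, 264]
[6, 1, 8, 165]
[9, 2, 9, 2]
[6, 1, 8]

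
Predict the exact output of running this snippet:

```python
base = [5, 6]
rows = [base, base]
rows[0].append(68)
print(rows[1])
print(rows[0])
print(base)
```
[5, 6, 68]
[5, 6, 68]
[5, 6, 68]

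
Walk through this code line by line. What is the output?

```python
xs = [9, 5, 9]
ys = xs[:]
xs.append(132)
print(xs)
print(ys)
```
[9, 5, 9, 132]
[9, 5, 9]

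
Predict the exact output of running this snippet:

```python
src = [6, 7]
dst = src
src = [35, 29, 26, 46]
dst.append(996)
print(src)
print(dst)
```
[35, 29, 26, 46]
[6, 7, 996]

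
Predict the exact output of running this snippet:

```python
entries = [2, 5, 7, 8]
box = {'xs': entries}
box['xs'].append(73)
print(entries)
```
[2, 5, 7, 8, 73]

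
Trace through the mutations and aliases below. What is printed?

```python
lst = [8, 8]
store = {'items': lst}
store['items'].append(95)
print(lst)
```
[8, 8, 95]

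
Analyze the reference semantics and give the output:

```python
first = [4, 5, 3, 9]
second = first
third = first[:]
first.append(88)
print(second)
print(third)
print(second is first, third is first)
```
[4, 5, 3, 9, 88]
[4, 5, 3, 9]
True False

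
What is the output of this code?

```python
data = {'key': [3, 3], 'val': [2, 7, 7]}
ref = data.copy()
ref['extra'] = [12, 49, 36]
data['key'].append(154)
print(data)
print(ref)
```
{'key': [3, 3, 154], 'val': [2, 7, 7]}
{'key': [3, 3, 154], 'val': [2, 7, 7], 'extra': [12, 49, 36]}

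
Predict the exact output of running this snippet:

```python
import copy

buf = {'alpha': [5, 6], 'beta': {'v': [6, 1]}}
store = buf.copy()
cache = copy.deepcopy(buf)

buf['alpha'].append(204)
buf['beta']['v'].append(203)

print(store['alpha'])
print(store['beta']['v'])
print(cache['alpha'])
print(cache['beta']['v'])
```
[5, 6, 204]
[6, 1, 203]
[5, 6]
[6, 1]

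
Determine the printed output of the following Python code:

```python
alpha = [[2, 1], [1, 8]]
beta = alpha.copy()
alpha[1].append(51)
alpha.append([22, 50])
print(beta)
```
[[2, 1], [1, 8, 51]]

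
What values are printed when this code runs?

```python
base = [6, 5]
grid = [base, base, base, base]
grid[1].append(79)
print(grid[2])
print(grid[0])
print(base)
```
[6, 5, 79]
[6, 5, 79]
[6, 5, 79]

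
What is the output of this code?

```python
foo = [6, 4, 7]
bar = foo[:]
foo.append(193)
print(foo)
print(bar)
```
[6, 4, 7, 193]
[6, 4, 7]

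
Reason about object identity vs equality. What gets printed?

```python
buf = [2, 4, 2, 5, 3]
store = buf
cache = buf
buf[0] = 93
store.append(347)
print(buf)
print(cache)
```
[93, 4, 2, 5, 3, 347]
[93, 4, 2, 5, 3, 347]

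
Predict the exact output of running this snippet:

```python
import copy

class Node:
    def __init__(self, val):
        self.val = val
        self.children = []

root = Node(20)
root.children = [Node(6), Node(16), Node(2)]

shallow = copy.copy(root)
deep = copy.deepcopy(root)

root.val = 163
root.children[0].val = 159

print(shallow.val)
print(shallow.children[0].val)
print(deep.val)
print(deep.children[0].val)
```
20
159
20
6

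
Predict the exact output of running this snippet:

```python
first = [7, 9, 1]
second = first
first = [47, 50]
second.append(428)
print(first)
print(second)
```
[47, 50]
[7, 9, 1, 428]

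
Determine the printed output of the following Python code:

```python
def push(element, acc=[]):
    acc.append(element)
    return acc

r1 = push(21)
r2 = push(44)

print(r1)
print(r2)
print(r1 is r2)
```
[21, 44]
[21, 44]
True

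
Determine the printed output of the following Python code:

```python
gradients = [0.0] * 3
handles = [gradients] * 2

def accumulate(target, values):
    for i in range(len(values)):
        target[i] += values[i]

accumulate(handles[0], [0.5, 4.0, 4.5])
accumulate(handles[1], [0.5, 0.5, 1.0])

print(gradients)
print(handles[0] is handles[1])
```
[1.0, 4.5, 5.5]
True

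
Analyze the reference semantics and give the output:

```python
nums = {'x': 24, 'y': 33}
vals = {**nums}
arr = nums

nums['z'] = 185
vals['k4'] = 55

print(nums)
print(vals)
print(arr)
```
{'x': 24, 'y': 33, 'z': 185}
{'x': 24, 'y': 33, 'k4': 55}
{'x': 24, 'y': 33, 'z': 185}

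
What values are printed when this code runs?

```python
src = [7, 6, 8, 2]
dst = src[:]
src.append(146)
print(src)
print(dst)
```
[7, 6, 8, 2, 146]
[7, 6, 8, 2]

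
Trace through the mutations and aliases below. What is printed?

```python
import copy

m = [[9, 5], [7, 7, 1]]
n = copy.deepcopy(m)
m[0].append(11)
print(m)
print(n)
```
[[9, 5, 11], [7, 7, 1]]
[[9, 5], [7, 7, 1]]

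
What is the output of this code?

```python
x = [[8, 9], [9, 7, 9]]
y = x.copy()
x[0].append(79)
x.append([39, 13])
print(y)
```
[[8, 9, 79], [9, 7, 9]]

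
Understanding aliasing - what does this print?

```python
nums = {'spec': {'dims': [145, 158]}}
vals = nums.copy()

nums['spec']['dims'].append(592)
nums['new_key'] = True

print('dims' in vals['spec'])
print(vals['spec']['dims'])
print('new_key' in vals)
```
True
[145, 158, 592]
False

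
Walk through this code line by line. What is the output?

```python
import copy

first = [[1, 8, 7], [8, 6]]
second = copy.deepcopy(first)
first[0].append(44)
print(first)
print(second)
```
[[1, 8, 7, 44], [8, 6]]
[[1, 8, 7], [8, 6]]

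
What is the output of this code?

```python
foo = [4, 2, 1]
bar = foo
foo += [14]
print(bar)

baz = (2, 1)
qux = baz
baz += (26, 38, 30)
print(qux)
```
[4, 2, 1, 14]
(2, 1)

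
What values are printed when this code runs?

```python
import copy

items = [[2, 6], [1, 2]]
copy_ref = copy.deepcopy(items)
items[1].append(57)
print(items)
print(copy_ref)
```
[[2, 6], [1, 2, 57]]
[[2, 6], [1, 2]]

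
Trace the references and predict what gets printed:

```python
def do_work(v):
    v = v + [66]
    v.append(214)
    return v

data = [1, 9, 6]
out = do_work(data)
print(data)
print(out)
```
[1, 9, 6]
[1, 9, 6, 66, 214]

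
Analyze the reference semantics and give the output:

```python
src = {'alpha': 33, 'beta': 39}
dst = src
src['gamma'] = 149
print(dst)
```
{'alpha': 33, 'beta': 39, 'gamma': 149}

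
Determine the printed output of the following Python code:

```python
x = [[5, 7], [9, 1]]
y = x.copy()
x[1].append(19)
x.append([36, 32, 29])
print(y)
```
[[5, 7], [9, 1, 19]]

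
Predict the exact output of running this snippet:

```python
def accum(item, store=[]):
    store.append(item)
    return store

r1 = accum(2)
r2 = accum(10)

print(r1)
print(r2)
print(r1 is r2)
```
[2, 10]
[2, 10]
True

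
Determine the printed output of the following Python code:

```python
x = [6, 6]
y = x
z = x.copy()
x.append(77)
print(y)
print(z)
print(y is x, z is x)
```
[6, 6, 77]
[6, 6]
True False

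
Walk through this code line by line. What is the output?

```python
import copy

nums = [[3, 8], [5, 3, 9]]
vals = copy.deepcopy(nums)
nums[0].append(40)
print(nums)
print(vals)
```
[[3, 8, 40], [5, 3, 9]]
[[3, 8], [5, 3, 9]]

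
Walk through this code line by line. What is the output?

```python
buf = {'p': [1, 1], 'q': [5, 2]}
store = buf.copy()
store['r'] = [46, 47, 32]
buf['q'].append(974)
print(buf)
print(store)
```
{'p': [1, 1], 'q': [5, 2, 974]}
{'p': [1, 1], 'q': [5, 2, 974], 'r': [46, 47, 32]}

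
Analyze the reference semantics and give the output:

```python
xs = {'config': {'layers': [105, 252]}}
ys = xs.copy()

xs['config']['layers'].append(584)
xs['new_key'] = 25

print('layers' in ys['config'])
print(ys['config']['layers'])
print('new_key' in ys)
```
True
[105, 252, 584]
False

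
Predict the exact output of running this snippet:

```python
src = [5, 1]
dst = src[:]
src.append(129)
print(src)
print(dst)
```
[5, 1, 129]
[5, 1]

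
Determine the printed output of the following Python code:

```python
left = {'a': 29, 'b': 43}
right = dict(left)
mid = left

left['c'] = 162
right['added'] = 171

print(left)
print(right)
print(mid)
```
{'a': 29, 'b': 43, 'c': 162}
{'a': 29, 'b': 43, 'added': 171}
{'a': 29, 'b': 43, 'c': 162}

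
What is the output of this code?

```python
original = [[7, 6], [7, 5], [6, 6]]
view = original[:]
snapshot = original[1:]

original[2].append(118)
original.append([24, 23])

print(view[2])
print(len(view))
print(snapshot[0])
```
[6, 6, 118]
3
[7, 5]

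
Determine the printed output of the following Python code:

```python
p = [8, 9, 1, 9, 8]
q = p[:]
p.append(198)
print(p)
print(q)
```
[8, 9, 1, 9, 8, 198]
[8, 9, 1, 9, 8]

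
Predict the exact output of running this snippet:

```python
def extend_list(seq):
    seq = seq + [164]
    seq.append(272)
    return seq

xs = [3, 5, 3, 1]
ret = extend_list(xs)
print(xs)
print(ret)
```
[3, 5, 3, 1]
[3, 5, 3, 1, 164, 272]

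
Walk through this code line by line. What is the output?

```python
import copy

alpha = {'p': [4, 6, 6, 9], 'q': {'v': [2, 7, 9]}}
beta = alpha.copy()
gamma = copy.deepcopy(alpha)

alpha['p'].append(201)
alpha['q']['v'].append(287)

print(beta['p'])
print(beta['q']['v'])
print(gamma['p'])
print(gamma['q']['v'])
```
[4, 6, 6, 9, 201]
[2, 7, 9, 287]
[4, 6, 6, 9]
[2, 7, 9]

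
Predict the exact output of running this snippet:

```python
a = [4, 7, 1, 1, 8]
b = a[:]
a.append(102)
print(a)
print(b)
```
[4, 7, 1, 1, 8, 102]
[4, 7, 1, 1, 8]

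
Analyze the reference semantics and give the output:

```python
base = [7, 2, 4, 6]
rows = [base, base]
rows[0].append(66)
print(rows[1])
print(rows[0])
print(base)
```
[7, 2, 4, 6, 66]
[7, 2, 4, 6, 66]
[7, 2, 4, 6, 66]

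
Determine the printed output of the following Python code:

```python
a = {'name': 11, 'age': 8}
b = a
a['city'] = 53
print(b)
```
{'name': 11, 'age': 8, 'city': 53}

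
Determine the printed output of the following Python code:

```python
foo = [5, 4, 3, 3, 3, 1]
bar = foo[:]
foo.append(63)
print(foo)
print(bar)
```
[5, 4, 3, 3, 3, 1, 63]
[5, 4, 3, 3, 3, 1]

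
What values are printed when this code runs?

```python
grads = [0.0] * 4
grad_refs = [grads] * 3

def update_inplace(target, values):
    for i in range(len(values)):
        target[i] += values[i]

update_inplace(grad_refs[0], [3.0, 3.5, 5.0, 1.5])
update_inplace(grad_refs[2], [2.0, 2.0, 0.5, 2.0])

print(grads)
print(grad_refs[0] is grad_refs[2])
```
[5.0, 5.5, 5.5, 3.5]
True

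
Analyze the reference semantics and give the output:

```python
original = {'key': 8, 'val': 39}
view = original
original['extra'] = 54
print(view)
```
{'key': 8, 'val': 39, 'extra': 54}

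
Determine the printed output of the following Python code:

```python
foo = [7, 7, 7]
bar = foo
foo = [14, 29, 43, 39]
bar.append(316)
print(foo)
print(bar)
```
[14, 29, 43, 39]
[7, 7, 7, 316]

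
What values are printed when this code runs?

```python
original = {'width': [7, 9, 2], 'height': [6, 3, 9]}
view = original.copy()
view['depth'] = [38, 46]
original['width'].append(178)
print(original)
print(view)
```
{'width': [7, 9, 2, 178], 'height': [6, 3, 9]}
{'width': [7, 9, 2, 178], 'height': [6, 3, 9], 'depth': [38, 46]}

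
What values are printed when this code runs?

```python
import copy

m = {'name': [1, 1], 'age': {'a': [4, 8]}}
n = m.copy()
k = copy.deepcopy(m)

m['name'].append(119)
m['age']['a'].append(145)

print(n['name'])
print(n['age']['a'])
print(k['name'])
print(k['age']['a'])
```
[1, 1, 119]
[4, 8, 145]
[1, 1]
[4, 8]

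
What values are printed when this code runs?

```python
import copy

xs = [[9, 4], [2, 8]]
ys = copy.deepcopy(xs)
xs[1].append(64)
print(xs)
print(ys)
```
[[9, 4], [2, 8, 64]]
[[9, 4], [2, 8]]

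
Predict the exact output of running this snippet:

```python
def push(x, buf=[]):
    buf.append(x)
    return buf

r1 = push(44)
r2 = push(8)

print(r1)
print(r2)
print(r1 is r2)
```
[44, 8]
[44, 8]
True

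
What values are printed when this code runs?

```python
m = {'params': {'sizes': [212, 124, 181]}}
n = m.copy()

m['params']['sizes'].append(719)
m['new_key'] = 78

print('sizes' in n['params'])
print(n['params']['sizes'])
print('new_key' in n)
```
True
[212, 124, 181, 719]
False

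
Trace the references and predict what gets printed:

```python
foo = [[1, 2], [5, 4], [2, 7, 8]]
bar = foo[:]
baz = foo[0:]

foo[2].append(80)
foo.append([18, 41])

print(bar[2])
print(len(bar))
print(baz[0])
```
[2, 7, 8, 80]
3
[1, 2]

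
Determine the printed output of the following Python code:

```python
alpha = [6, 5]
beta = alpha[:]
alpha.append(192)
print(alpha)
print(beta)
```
[6, 5, 192]
[6, 5]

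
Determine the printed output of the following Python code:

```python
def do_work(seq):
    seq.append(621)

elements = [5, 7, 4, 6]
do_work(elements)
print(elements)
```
[5, 7, 4, 6, 621]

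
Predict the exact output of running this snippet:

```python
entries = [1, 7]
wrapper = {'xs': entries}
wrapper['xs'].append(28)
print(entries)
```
[1, 7, 28]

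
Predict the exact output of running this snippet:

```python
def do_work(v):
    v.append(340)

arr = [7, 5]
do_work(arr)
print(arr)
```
[7, 5, 340]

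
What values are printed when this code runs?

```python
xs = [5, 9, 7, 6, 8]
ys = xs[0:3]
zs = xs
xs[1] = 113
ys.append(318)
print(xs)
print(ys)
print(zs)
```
[5, 113, 7, 6, 8]
[5, 9, 7, 318]
[5, 113, 7, 6, 8]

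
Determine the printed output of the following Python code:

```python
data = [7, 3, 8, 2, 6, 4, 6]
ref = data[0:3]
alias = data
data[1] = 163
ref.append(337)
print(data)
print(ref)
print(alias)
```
[7, 163, 8, 2, 6, 4, 6]
[7, 3, 8, 337]
[7, 163, 8, 2, 6, 4, 6]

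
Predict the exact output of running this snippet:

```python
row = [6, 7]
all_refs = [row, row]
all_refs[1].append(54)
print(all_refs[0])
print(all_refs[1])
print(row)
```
[6, 7, 54]
[6, 7, 54]
[6, 7, 54]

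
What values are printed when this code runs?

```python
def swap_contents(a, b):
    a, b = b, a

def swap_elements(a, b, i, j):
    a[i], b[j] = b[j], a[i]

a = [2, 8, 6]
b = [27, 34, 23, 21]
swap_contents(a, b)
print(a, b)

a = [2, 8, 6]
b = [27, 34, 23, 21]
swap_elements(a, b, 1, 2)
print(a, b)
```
[2, 8, 6] [27, 34, 23, 21]
[2, 23, 6] [27, 34, 8, 21]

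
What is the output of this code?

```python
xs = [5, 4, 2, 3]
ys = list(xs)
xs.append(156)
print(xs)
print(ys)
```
[5, 4, 2, 3, 156]
[5, 4, 2, 3]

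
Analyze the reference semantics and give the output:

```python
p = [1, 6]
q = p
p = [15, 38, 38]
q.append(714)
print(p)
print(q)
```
[15, 38, 38]
[1, 6, 714]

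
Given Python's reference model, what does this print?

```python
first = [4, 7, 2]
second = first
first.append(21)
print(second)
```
[4, 7, 2, 21]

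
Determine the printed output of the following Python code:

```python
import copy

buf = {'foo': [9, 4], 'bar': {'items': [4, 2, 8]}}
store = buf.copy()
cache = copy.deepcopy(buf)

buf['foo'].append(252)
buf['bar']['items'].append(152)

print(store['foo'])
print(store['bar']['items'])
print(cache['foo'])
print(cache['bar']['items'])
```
[9, 4, 252]
[4, 2, 8, 152]
[9, 4]
[4, 2, 8]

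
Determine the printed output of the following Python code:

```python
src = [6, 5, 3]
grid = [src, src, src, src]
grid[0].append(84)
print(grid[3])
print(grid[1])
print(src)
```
[6, 5, 3, 84]
[6, 5, 3, 84]
[6, 5, 3, 84]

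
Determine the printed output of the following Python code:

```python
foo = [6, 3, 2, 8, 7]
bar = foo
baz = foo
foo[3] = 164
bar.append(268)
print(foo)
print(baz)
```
[6, 3, 2, 164, 7, 268]
[6, 3, 2, 164, 7, 268]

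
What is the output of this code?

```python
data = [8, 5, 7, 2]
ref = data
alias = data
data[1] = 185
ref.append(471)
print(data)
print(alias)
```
[8, 185, 7, 2, 471]
[8, 185, 7, 2, 471]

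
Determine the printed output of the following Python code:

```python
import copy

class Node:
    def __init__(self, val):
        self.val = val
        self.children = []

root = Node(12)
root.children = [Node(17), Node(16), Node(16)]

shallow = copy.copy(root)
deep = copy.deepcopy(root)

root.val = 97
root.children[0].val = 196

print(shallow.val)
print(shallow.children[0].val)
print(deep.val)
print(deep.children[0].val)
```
12
196
12
17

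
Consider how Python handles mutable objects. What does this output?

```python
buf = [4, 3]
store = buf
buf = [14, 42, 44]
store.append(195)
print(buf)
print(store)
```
[14, 42, 44]
[4, 3, 195]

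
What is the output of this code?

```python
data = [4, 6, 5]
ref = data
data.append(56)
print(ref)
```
[4, 6, 5, 56]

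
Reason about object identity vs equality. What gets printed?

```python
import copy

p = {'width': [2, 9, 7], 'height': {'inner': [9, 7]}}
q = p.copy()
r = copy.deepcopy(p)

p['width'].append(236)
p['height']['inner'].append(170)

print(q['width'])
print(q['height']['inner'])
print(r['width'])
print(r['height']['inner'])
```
[2, 9, 7, 236]
[9, 7, 170]
[2, 9, 7]
[9, 7]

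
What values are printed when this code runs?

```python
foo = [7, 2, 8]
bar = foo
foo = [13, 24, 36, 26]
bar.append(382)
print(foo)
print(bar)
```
[13, 24, 36, 26]
[7, 2, 8, 382]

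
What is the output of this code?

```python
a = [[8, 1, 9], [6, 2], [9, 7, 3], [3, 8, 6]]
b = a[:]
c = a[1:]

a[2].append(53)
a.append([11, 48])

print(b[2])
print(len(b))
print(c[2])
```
[9, 7, 3, 53]
4
[3, 8, 6]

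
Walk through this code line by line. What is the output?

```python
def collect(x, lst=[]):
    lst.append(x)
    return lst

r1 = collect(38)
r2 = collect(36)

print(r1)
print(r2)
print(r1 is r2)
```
[38, 36]
[38, 36]
True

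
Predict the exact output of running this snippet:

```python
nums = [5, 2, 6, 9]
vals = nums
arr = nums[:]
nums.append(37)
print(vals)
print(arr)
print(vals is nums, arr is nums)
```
[5, 2, 6, 9, 37]
[5, 2, 6, 9]
True False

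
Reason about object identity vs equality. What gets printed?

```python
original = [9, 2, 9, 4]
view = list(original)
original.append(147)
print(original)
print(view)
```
[9, 2, 9, 4, 147]
[9, 2, 9, 4]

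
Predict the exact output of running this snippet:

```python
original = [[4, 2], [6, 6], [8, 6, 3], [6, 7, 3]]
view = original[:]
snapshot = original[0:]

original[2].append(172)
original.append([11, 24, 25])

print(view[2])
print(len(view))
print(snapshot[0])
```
[8, 6, 3, 172]
4
[4, 2]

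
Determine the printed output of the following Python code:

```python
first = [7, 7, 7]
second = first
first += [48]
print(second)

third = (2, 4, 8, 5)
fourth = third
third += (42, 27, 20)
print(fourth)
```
[7, 7, 7, 48]
(2, 4, 8, 5)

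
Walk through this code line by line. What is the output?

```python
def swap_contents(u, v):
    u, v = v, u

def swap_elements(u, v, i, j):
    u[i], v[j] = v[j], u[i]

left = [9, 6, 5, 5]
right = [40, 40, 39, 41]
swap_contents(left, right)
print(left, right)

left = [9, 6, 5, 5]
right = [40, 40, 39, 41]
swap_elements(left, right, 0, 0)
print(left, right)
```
[9, 6, 5, 5] [40, 40, 39, 41]
[40, 6, 5, 5] [9, 40, 39, 41]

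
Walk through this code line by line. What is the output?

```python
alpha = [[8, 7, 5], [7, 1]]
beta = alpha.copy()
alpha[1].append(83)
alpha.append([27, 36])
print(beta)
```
[[8, 7, 5], [7, 1, 83]]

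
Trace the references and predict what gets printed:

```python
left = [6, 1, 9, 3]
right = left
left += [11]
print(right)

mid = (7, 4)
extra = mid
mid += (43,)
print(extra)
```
[6, 1, 9, 3, 11]
(7, 4)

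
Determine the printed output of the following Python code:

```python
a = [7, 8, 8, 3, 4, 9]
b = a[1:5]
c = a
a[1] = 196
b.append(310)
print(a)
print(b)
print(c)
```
[7, 196, 8, 3, 4, 9]
[8, 8, 3, 4, 310]
[7, 196, 8, 3, 4, 9]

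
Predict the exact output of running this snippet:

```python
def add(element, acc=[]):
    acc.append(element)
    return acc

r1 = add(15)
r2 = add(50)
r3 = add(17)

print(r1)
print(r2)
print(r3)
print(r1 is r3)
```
[15, 50, 17]
[15, 50, 17]
[15, 50, 17]
True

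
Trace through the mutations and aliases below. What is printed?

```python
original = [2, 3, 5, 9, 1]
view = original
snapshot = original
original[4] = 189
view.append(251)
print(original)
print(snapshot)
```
[2, 3, 5, 9, 189, 251]
[2, 3, 5, 9, 189, 251]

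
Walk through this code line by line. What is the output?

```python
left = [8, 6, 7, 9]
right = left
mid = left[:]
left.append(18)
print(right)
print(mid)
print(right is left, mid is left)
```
[8, 6, 7, 9, 18]
[8, 6, 7, 9]
True False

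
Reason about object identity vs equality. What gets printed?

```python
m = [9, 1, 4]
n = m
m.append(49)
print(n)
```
[9, 1, 4, 49]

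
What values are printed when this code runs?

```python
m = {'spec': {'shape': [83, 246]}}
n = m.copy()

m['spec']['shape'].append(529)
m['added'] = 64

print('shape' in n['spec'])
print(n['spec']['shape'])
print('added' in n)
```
True
[83, 246, 529]
False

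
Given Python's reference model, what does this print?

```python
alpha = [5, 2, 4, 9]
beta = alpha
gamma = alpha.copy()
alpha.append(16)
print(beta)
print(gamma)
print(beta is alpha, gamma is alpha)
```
[5, 2, 4, 9, 16]
[5, 2, 4, 9]
True False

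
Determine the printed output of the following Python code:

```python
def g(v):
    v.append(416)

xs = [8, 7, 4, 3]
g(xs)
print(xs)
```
[8, 7, 4, 3, 416]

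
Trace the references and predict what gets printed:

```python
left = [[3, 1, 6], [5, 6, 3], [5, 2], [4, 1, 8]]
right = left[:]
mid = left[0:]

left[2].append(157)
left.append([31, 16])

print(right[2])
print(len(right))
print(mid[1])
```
[5, 2, 157]
4
[5, 6, 3]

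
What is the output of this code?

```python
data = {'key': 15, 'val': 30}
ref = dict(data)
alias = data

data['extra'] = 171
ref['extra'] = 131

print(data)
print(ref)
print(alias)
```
{'key': 15, 'val': 30, 'extra': 171}
{'key': 15, 'val': 30, 'extra': 131}
{'key': 15, 'val': 30, 'extra': 171}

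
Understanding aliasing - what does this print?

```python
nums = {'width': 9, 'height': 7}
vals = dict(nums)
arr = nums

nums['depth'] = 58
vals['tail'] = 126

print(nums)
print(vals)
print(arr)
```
{'width': 9, 'height': 7, 'depth': 58}
{'width': 9, 'height': 7, 'tail': 126}
{'width': 9, 'height': 7, 'depth': 58}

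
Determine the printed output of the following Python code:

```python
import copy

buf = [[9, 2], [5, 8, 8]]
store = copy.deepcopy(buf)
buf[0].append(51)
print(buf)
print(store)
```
[[9, 2, 51], [5, 8, 8]]
[[9, 2], [5, 8, 8]]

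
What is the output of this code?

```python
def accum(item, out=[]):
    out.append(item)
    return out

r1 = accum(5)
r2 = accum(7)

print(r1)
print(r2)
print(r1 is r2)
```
[5, 7]
[5, 7]
True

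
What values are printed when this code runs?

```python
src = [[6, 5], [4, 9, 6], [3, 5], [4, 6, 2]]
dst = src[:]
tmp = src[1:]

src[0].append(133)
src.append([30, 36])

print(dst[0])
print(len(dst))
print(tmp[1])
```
[6, 5, 133]
4
[3, 5]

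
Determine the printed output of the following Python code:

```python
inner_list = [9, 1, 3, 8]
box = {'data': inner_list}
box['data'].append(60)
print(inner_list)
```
[9, 1, 3, 8, 60]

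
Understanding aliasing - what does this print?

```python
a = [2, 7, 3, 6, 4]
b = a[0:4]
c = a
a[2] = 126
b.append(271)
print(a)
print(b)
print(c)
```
[2, 7, 126, 6, 4]
[2, 7, 3, 6, 271]
[2, 7, 126, 6, 4]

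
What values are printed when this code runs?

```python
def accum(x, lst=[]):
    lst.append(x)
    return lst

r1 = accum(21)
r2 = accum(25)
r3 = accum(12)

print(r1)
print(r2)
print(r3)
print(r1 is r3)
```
[21, 25, 12]
[21, 25, 12]
[21, 25, 12]
True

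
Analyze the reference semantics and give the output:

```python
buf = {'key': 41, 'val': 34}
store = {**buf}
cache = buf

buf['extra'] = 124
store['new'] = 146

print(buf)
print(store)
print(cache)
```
{'key': 41, 'val': 34, 'extra': 124}
{'key': 41, 'val': 34, 'new': 146}
{'key': 41, 'val': 34, 'extra': 124}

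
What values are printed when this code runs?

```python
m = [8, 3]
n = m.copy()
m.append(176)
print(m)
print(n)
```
[8, 3, 176]
[8, 3]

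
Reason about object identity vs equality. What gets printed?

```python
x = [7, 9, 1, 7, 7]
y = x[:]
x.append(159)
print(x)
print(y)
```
[7, 9, 1, 7, 7, 159]
[7, 9, 1, 7, 7]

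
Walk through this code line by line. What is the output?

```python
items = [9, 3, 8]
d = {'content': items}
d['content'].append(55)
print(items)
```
[9, 3, 8, 55]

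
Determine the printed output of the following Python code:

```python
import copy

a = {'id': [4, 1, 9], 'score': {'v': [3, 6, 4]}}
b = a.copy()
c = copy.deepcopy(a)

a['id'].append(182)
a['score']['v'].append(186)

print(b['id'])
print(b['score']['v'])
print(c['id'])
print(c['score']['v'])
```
[4, 1, 9, 182]
[3, 6, 4, 186]
[4, 1, 9]
[3, 6, 4]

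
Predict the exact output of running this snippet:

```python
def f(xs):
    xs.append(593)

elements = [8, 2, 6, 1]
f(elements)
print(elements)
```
[8, 2, 6, 1, 593]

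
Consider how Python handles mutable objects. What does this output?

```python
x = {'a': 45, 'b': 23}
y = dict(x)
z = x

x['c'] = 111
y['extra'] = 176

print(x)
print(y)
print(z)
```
{'a': 45, 'b': 23, 'c': 111}
{'a': 45, 'b': 23, 'extra': 176}
{'a': 45, 'b': 23, 'c': 111}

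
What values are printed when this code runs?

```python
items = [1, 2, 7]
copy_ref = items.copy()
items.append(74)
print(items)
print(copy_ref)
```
[1, 2, 7, 74]
[1, 2, 7]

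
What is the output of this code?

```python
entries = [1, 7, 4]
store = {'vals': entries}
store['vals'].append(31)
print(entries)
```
[1, 7, 4, 31]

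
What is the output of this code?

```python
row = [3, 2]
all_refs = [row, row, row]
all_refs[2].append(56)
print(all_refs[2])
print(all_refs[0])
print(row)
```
[3, 2, 56]
[3, 2, 56]
[3, 2, 56]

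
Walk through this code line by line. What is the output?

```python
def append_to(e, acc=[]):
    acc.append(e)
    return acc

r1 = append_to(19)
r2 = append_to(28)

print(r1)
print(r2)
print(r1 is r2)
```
[19, 28]
[19, 28]
True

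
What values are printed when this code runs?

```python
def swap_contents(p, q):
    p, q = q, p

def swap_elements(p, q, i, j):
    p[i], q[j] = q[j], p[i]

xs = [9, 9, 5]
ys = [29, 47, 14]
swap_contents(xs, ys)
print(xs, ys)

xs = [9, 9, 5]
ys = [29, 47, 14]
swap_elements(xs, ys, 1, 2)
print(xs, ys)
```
[9, 9, 5] [29, 47, 14]
[9, 14, 5] [29, 47, 9]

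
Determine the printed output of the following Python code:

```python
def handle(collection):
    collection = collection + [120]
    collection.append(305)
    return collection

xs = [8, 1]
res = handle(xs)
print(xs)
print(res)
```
[8, 1]
[8, 1, 120, 305]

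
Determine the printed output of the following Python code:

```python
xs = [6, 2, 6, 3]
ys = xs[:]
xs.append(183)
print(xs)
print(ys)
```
[6, 2, 6, 3, 183]
[6, 2, 6, 3]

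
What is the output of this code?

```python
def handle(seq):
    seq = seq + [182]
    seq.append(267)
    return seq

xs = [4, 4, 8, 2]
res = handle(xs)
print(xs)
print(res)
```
[4, 4, 8, 2]
[4, 4, 8, 2, 182, 267]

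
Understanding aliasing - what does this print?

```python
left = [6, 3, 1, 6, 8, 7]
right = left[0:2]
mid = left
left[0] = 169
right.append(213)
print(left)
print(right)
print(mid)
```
[169, 3, 1, 6, 8, 7]
[6, 3, 213]
[169, 3, 1, 6, 8, 7]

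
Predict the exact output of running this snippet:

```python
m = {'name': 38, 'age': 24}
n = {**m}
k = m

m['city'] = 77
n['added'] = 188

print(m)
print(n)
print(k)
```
{'name': 38, 'age': 24, 'city': 77}
{'name': 38, 'age': 24, 'added': 188}
{'name': 38, 'age': 24, 'city': 77}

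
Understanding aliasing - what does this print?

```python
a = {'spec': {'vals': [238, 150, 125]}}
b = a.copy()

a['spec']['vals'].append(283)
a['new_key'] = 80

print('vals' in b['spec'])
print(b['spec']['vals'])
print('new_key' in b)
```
True
[238, 150, 125, 283]
False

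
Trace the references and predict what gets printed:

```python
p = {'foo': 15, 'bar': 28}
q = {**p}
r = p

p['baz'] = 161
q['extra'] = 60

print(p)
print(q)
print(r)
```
{'foo': 15, 'bar': 28, 'baz': 161}
{'foo': 15, 'bar': 28, 'extra': 60}
{'foo': 15, 'bar': 28, 'baz': 161}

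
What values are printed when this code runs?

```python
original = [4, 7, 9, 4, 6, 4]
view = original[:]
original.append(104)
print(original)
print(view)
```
[4, 7, 9, 4, 6, 4, 104]
[4, 7, 9, 4, 6, 4]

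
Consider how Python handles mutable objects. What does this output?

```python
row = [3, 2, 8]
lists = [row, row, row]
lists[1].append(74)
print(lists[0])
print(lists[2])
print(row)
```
[3, 2, 8, 74]
[3, 2, 8, 74]
[3, 2, 8, 74]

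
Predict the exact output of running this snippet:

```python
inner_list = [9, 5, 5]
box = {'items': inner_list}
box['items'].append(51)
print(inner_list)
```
[9, 5, 5, 51]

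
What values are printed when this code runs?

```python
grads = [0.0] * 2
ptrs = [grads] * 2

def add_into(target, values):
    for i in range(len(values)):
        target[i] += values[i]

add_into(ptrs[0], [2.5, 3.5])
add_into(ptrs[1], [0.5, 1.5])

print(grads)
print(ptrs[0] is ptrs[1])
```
[3.0, 5.0]
True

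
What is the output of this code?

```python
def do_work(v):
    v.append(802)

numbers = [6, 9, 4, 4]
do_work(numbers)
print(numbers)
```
[6, 9, 4, 4, 802]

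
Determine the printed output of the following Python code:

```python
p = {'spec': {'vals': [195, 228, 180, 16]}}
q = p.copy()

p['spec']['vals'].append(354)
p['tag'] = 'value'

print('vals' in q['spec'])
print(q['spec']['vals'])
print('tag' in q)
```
True
[195, 228, 180, 16, 354]
False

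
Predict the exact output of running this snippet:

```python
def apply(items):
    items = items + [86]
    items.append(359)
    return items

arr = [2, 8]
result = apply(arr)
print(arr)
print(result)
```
[2, 8]
[2, 8, 86, 359]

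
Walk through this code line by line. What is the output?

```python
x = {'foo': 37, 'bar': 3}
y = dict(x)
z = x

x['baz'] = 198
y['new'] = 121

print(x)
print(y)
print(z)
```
{'foo': 37, 'bar': 3, 'baz': 198}
{'foo': 37, 'bar': 3, 'new': 121}
{'foo': 37, 'bar': 3, 'baz': 198}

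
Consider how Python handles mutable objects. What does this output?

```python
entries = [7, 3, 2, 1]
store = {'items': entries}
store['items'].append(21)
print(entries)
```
[7, 3, 2, 1, 21]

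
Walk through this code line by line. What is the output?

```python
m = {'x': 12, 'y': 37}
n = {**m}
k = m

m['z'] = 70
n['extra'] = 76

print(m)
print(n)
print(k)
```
{'x': 12, 'y': 37, 'z': 70}
{'x': 12, 'y': 37, 'extra': 76}
{'x': 12, 'y': 37, 'z': 70}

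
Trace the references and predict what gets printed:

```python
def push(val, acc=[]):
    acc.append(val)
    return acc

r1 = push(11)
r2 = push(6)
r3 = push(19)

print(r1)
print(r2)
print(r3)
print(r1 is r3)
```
[11, 6, 19]
[11, 6, 19]
[11, 6, 19]
True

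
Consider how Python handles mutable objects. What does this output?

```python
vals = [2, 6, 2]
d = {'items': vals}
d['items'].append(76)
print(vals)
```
[2, 6, 2, 76]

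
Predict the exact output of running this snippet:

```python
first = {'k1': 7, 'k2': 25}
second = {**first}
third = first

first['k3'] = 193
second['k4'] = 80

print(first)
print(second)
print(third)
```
{'k1': 7, 'k2': 25, 'k3': 193}
{'k1': 7, 'k2': 25, 'k4': 80}
{'k1': 7, 'k2': 25, 'k3': 193}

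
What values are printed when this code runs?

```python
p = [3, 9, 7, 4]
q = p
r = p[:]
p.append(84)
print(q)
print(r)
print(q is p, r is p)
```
[3, 9, 7, 4, 84]
[3, 9, 7, 4]
True False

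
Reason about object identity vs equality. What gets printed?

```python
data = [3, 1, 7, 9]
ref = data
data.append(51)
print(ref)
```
[3, 1, 7, 9, 51]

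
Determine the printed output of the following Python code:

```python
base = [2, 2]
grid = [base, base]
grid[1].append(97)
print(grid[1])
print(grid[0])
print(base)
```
[2, 2, 97]
[2, 2, 97]
[2, 2, 97]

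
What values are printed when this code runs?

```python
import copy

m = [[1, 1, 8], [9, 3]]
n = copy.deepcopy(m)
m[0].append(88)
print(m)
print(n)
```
[[1, 1, 8, 88], [9, 3]]
[[1, 1, 8], [9, 3]]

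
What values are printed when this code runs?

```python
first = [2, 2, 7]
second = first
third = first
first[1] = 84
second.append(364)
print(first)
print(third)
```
[2, 84, 7, 364]
[2, 84, 7, 364]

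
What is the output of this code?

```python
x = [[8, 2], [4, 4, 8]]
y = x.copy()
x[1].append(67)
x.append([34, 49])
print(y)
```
[[8, 2], [4, 4, 8, 67]]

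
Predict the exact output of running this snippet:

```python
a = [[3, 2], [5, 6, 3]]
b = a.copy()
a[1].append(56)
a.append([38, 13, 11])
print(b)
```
[[3, 2], [5, 6, 3, 56]]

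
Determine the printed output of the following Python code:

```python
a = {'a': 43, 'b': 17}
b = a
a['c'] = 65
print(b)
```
{'a': 43, 'b': 17, 'c': 65}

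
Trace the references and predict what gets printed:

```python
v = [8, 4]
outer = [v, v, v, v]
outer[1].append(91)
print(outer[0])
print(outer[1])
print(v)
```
[8, 4, 91]
[8, 4, 91]
[8, 4, 91]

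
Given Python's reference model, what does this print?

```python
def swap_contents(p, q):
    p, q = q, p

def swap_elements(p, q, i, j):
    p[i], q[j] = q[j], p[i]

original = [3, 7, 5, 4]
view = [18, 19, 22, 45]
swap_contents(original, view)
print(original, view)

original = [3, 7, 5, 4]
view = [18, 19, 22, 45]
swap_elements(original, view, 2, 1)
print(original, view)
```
[3, 7, 5, 4] [18, 19, 22, 45]
[3, 7, 19, 4] [18, 5, 22, 45]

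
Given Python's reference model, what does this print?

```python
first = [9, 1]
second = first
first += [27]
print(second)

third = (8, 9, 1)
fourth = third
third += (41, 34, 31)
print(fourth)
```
[9, 1, 27]
(8, 9, 1)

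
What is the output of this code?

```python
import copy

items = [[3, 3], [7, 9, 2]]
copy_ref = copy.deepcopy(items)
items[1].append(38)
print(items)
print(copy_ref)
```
[[3, 3], [7, 9, 2, 38]]
[[3, 3], [7, 9, 2]]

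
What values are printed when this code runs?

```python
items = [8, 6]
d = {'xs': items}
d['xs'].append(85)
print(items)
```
[8, 6, 85]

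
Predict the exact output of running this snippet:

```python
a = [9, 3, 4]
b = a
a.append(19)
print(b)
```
[9, 3, 4, 19]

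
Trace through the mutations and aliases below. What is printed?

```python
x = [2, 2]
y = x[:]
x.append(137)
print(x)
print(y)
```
[2, 2, 137]
[2, 2]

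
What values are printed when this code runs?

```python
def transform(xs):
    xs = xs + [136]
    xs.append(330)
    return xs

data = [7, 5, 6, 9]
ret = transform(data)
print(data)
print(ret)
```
[7, 5, 6, 9]
[7, 5, 6, 9, 136, 330]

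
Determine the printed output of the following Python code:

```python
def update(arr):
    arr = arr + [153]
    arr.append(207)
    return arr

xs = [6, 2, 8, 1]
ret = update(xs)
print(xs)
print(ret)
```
[6, 2, 8, 1]
[6, 2, 8, 1, 153, 207]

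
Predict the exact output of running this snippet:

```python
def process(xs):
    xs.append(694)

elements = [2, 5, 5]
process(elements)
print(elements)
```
[2, 5, 5, 694]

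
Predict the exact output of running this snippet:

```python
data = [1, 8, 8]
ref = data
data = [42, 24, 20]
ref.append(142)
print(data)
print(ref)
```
[42, 24, 20]
[1, 8, 8, 142]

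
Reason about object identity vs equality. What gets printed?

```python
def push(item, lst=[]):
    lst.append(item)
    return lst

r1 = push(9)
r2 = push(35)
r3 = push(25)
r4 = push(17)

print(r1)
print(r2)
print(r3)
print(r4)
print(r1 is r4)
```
[9, 35, 25, 17]
[9, 35, 25, 17]
[9, 35, 25, 17]
[9, 35, 25, 17]
True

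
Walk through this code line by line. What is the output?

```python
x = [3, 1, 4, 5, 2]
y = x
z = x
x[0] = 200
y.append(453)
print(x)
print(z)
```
[200, 1, 4, 5, 2, 453]
[200, 1, 4, 5, 2, 453]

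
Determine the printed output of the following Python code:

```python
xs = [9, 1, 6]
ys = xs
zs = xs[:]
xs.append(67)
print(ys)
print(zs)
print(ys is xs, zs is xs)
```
[9, 1, 6, 67]
[9, 1, 6]
True False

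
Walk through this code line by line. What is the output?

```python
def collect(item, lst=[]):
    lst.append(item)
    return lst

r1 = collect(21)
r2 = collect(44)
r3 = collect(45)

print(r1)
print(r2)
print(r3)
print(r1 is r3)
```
[21, 44, 45]
[21, 44, 45]
[21, 44, 45]
True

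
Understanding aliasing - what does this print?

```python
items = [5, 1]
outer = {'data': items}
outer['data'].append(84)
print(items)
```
[5, 1, 84]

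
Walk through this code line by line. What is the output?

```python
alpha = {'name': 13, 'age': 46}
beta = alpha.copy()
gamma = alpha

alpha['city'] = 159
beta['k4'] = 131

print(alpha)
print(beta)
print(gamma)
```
{'name': 13, 'age': 46, 'city': 159}
{'name': 13, 'age': 46, 'k4': 131}
{'name': 13, 'age': 46, 'city': 159}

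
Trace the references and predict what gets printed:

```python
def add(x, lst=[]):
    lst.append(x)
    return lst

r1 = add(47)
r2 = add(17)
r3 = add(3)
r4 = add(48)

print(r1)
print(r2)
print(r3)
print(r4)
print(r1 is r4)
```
[47, 17, 3, 48]
[47, 17, 3, 48]
[47, 17, 3, 48]
[47, 17, 3, 48]
True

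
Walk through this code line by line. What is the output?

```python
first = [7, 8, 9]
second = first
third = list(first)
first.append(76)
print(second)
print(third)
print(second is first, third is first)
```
[7, 8, 9, 76]
[7, 8, 9]
True False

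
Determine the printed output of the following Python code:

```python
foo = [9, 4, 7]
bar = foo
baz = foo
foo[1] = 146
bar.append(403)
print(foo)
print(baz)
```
[9, 146, 7, 403]
[9, 146, 7, 403]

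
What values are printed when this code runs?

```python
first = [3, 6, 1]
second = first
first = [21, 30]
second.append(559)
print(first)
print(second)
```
[21, 30]
[3, 6, 1, 559]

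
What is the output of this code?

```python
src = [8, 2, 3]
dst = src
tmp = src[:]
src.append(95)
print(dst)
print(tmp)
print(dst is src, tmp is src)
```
[8, 2, 3, 95]
[8, 2, 3]
True False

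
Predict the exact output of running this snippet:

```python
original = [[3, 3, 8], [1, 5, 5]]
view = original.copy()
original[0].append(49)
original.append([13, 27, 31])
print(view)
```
[[3, 3, 8, 49], [1, 5, 5]]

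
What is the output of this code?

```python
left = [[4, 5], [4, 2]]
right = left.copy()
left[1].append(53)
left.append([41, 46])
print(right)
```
[[4, 5], [4, 2, 53]]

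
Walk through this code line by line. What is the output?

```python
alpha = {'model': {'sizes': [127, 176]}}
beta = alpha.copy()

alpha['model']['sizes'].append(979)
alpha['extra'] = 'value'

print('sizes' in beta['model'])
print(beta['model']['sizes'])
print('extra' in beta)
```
True
[127, 176, 979]
False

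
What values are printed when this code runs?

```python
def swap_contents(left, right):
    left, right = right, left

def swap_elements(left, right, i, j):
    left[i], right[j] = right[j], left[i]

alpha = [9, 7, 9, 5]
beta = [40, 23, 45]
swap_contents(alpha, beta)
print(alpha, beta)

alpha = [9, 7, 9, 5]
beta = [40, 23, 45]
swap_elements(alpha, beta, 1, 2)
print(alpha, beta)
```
[9, 7, 9, 5] [40, 23, 45]
[9, 45, 9, 5] [40, 23, 7]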